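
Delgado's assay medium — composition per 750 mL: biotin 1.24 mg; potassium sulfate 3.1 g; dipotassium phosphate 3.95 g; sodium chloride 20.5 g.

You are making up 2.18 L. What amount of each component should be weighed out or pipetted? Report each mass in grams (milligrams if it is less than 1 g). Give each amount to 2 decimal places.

Scale factor = 2180 mL / 750 mL = 2.90667.
biotin: 1.24 mg × (2180 mL / 750 mL) = 3.60 mg
potassium sulfate: 3.1 g × (2180 mL / 750 mL) = 9.01 g
dipotassium phosphate: 3.95 g × (2180 mL / 750 mL) = 11.48 g
sodium chloride: 20.5 g × (2180 mL / 750 mL) = 59.59 g

biotin 3.60 mg; potassium sulfate 9.01 g; dipotassium phosphate 11.48 g; sodium chloride 59.59 g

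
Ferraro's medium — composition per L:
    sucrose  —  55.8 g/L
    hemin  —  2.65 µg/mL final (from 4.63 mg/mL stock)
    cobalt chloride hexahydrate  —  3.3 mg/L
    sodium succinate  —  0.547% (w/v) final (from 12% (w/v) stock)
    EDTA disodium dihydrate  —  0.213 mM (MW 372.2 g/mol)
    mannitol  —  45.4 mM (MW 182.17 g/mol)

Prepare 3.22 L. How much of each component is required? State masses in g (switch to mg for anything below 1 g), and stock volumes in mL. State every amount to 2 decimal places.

sucrose 179.68 g; hemin 1.84 mL; cobalt chloride hexahydrate 10.63 mg; sodium succinate 146.78 mL; EDTA disodium dihydrate 255.28 mg; mannitol 26.63 g

Scale factor relative to 1 L: 3.22.
sucrose: 55.8 g/L × 3.22 L = 179.68 g
hemin: dilute stock: 2.65 µg/mL × 3220 mL ÷ 4630 µg/mL = 1.84 mL
cobalt chloride hexahydrate: 3.3 mg/L × 3.22 L = 10.63 mg
sodium succinate: C1V1 = C2V2 → 0.547% ÷ 12% × 3220 mL = 146.78 mL
EDTA disodium dihydrate: 0.213 mmol/L × 372.2 mg/mmol × 3.22 L = 255.28 mg
mannitol: 45.4 mmol/L × 182.17 g/mol × 3.22 L ÷ 1000 = 26.63 g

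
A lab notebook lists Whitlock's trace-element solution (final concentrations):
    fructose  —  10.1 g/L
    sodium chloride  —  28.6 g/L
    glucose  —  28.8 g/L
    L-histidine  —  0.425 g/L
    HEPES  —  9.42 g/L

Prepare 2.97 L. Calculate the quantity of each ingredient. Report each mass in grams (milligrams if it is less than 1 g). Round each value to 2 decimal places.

fructose 30.00 g; sodium chloride 84.94 g; glucose 85.54 g; L-histidine 1.26 g; HEPES 27.98 g

Working volume: 2.97 L.
fructose: 10.1 g/L × 2.97 L = 30.00 g
sodium chloride: 28.6 g/L × 2.97 L = 84.94 g
glucose: 28.8 g/L × 2.97 L = 85.54 g
L-histidine: 0.425 g/L × 2.97 L = 1.26 g
HEPES: 9.42 g/L × 2.97 L = 27.98 g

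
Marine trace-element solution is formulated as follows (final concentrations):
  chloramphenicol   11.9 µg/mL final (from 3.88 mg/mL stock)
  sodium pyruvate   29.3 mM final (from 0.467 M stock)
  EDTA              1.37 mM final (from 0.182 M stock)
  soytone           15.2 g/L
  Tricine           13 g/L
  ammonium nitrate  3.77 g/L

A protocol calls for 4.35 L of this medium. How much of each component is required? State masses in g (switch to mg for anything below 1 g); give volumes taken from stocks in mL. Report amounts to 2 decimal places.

Working volume: 4.35 L.
chloramphenicol: dilute stock: 11.9 µg/mL × 4350 mL ÷ 3880 µg/mL = 13.34 mL
sodium pyruvate: dilute stock: 29.3 mM × 4350 mL ÷ 467 mM = 272.92 mL
EDTA: V = C2·V2/C1 = 1.37 mM × 4350 mL ÷ 182 mM = 32.74 mL
soytone: 15.2 g/L × 4.35 L = 66.12 g
Tricine: 13 g/L × 4.35 L = 56.55 g
ammonium nitrate: 3.77 g/L × 4.35 L = 16.40 g

chloramphenicol 13.34 mL; sodium pyruvate 272.92 mL; EDTA 32.74 mL; soytone 66.12 g; Tricine 56.55 g; ammonium nitrate 16.40 g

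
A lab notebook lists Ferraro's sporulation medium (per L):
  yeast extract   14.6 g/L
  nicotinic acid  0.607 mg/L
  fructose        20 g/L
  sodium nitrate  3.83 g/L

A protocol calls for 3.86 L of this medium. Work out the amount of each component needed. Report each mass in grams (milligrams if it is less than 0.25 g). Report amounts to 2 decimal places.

yeast extract 56.36 g; nicotinic acid 2.34 mg; fructose 77.20 g; sodium nitrate 14.78 g

Scale factor relative to 1 L: 3.86.
yeast extract: 14.6 g/L × 3.86 L = 56.36 g
nicotinic acid: 0.607 mg/L × 3.86 L = 2.34 mg
fructose: 20 g/L × 3.86 L = 77.20 g
sodium nitrate: 3.83 g/L × 3.86 L = 14.78 g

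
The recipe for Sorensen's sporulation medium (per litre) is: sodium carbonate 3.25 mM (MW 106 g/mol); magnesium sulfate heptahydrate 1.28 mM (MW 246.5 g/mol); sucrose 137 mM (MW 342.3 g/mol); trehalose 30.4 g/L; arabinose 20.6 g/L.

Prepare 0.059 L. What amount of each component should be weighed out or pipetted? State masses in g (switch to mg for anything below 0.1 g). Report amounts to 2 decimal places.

sodium carbonate 20.33 mg; magnesium sulfate heptahydrate 18.62 mg; sucrose 2.77 g; trehalose 1.79 g; arabinose 1.22 g

Working volume: 0.059 L.
sodium carbonate: 3.25 mmol/L × 106 mg/mmol × 0.059 L = 20.33 mg
magnesium sulfate heptahydrate: 1.28 mmol/L × 246.5 mg/mmol × 0.059 L = 18.62 mg
sucrose: 137 mmol/L × 342.3 g/mol × 0.059 L ÷ 1000 = 2.77 g
trehalose: 30.4 g/L × 0.059 L = 1.79 g
arabinose: 20.6 g/L × 0.059 L = 1.22 g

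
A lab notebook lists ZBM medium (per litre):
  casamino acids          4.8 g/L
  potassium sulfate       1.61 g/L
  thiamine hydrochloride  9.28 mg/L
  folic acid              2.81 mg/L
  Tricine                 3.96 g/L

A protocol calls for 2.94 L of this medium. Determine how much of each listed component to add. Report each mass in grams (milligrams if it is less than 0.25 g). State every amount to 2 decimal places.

casamino acids 14.11 g; potassium sulfate 4.73 g; thiamine hydrochloride 27.28 mg; folic acid 8.26 mg; Tricine 11.64 g

Working volume: 2.94 L.
casamino acids: 4.8 g/L × 2.94 L = 14.11 g
potassium sulfate: 1.61 g/L × 2.94 L = 4.73 g
thiamine hydrochloride: 9.28 mg/L × 2.94 L = 27.28 mg
folic acid: 2.81 mg/L × 2.94 L = 8.26 mg
Tricine: 3.96 g/L × 2.94 L = 11.64 g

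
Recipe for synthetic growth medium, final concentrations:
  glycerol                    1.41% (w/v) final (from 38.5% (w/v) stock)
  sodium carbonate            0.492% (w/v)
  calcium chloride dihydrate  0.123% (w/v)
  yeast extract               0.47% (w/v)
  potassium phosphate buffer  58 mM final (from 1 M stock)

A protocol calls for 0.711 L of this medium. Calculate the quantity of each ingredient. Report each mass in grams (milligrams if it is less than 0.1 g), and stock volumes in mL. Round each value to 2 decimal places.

Working volume: 0.711 L.
glycerol: V = C2·V2/C1 = 1.41% ÷ 38.5% × 711 mL = 26.04 mL
sodium carbonate: 0.492 g per 100 mL × 711 mL ÷ 100 = 3.50 g
calcium chloride dihydrate: 0.123% w/v = 1.23 g/L → 1.23 × 0.711 L = 0.87 g
yeast extract: 0.47 g per 100 mL × 711 mL ÷ 100 = 3.34 g
potassium phosphate buffer: C1V1 = C2V2 → 58 mM × 711 mL ÷ 1000 mM = 41.24 mL

glycerol 26.04 mL; sodium carbonate 3.50 g; calcium chloride dihydrate 0.87 g; yeast extract 3.34 g; potassium phosphate buffer 41.24 mL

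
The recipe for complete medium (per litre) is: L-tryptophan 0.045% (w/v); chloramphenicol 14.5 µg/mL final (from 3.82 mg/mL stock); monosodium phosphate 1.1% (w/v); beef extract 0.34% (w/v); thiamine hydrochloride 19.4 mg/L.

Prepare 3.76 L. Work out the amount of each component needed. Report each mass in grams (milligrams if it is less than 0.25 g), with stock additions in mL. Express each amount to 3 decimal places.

L-tryptophan 1.692 g; chloramphenicol 14.272 mL; monosodium phosphate 41.360 g; beef extract 12.784 g; thiamine hydrochloride 72.944 mg

Working volume: 3.76 L.
L-tryptophan: 0.045% w/v = 0.45 g/L → 0.45 × 3.76 L = 1.692 g
chloramphenicol: C1V1 = C2V2 → 14.5 µg/mL × 3760 mL ÷ 3820 µg/mL = 14.272 mL
monosodium phosphate: 1.1 g per 100 mL × 3760 mL ÷ 100 = 41.360 g
beef extract: 0.34% w/v = 3.4 g/L → 3.4 × 3.76 L = 12.784 g
thiamine hydrochloride: 19.4 mg/L × 3.76 L = 72.944 mg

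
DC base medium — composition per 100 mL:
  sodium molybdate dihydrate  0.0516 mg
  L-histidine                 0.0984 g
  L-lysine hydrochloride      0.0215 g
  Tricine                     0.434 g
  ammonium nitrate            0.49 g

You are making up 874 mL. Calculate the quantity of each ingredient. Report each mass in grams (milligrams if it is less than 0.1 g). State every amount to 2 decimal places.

Scale factor = 874 mL / 100 mL = 8.74.
sodium molybdate dihydrate: 0.0516 mg × (874 mL / 100 mL) = 0.45 mg
L-histidine: 0.0984 g × (874 mL / 100 mL) = 0.86 g
L-lysine hydrochloride: 0.0215 g × (874 mL / 100 mL) = 0.19 g
Tricine: 0.434 g × (874 mL / 100 mL) = 3.79 g
ammonium nitrate: 0.49 g × (874 mL / 100 mL) = 4.28 g

sodium molybdate dihydrate 0.45 mg; L-histidine 0.86 g; L-lysine hydrochloride 0.19 g; Tricine 3.79 g; ammonium nitrate 4.28 g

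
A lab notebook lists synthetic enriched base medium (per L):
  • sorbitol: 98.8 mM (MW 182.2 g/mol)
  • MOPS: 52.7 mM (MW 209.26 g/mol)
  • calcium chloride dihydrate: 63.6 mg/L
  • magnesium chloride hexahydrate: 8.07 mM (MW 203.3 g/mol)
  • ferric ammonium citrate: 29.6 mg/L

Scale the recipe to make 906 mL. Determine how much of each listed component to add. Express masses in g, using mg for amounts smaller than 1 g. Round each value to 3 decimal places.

sorbitol 16.309 g; MOPS 9.991 g; calcium chloride dihydrate 57.622 mg; magnesium chloride hexahydrate 1.486 g; ferric ammonium citrate 26.818 mg

Working volume: 906 mL = 0.906 L.
sorbitol: 98.8 mmol/L × 182.2 g/mol × 0.906 L ÷ 1000 = 16.309 g
MOPS: 52.7 mmol/L × 209.26 g/mol × 0.906 L ÷ 1000 = 9.991 g
calcium chloride dihydrate: 63.6 mg/L × 0.906 L = 57.622 mg
magnesium chloride hexahydrate: 8.07 mmol/L × 203.3 g/mol × 0.906 L ÷ 1000 = 1.486 g
ferric ammonium citrate: 29.6 mg/L × 0.906 L = 26.818 mg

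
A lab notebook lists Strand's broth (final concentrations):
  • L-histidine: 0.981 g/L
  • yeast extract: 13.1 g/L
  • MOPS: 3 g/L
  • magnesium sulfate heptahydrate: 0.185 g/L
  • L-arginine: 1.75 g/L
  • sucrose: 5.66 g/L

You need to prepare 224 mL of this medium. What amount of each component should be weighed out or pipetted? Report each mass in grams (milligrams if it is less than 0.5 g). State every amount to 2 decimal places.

L-histidine 219.74 mg; yeast extract 2.93 g; MOPS 0.67 g; magnesium sulfate heptahydrate 41.44 mg; L-arginine 392.00 mg; sucrose 1.27 g

Target volume = 224 mL = 0.224 L.
L-histidine: 0.981 g/L × 0.224 L = 0.219744 g = 219.74 mg
yeast extract: 13.1 g/L × 0.224 L = 2.93 g
MOPS: 3 g/L × 0.224 L = 0.67 g
magnesium sulfate heptahydrate: 0.185 g/L × 0.224 L = 0.04144 g = 41.44 mg
L-arginine: 1.75 g/L × 0.224 L = 0.392 g = 392.00 mg
sucrose: 5.66 g/L × 0.224 L = 1.27 g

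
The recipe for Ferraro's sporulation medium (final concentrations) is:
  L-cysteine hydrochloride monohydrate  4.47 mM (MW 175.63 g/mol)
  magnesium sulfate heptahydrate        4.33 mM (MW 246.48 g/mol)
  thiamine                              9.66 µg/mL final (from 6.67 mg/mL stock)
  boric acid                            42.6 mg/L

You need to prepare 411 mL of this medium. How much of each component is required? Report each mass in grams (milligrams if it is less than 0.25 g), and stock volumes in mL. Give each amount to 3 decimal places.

L-cysteine hydrochloride monohydrate 0.323 g; magnesium sulfate heptahydrate 0.439 g; thiamine 0.595 mL; boric acid 17.509 mg

Target volume = 411 mL = 0.411 L.
L-cysteine hydrochloride monohydrate: 4.47 mmol/L × 175.63 g/mol × 0.411 L ÷ 1000 = 0.323 g
magnesium sulfate heptahydrate: 4.33 mmol/L × 246.48 g/mol × 0.411 L ÷ 1000 = 0.439 g
thiamine: C1V1 = C2V2 → 9.66 µg/mL × 411 mL ÷ 6670 µg/mL = 0.595 mL
boric acid: 42.6 mg/L × 0.411 L = 17.509 mg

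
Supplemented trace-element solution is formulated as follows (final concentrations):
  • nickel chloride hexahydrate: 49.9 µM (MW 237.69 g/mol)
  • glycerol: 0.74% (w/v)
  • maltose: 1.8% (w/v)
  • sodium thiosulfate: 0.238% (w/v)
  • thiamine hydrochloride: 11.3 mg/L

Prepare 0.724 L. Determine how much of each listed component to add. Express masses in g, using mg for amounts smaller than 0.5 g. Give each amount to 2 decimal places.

Scale factor relative to 1 L: 0.724.
nickel chloride hexahydrate: 49.9 µmol/L × 237.69 g/mol × 0.724 L ÷ 1000 = 8.59 mg
glycerol: 0.74 g per 100 mL × 724 mL ÷ 100 = 5.36 g
maltose: 1.8 g per 100 mL × 724 mL ÷ 100 = 13.03 g
sodium thiosulfate: 0.238% w/v = 2.38 g/L → 2.38 × 0.724 L = 1.72 g
thiamine hydrochloride: 11.3 mg/L × 0.724 L = 8.18 mg

nickel chloride hexahydrate 8.59 mg; glycerol 5.36 g; maltose 13.03 g; sodium thiosulfate 1.72 g; thiamine hydrochloride 8.18 mg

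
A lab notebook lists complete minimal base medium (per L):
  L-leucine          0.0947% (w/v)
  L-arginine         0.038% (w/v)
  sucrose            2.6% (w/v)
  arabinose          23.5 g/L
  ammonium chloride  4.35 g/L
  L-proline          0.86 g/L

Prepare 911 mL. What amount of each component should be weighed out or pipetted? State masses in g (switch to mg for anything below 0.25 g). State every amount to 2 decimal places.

L-leucine 0.86 g; L-arginine 0.35 g; sucrose 23.69 g; arabinose 21.41 g; ammonium chloride 3.96 g; L-proline 0.78 g

Working volume: 911 mL = 0.911 L.
L-leucine: 0.0947% w/v = 0.947 g/L → 0.947 × 0.911 L = 0.86 g
L-arginine: 0.038% w/v = 0.38 g/L → 0.38 × 0.911 L = 0.35 g
sucrose: 2.6% w/v = 26 g/L → 26 × 0.911 L = 23.69 g
arabinose: 23.5 g/L × 0.911 L = 21.41 g
ammonium chloride: 4.35 g/L × 0.911 L = 3.96 g
L-proline: 0.86 g/L × 0.911 L = 0.78 g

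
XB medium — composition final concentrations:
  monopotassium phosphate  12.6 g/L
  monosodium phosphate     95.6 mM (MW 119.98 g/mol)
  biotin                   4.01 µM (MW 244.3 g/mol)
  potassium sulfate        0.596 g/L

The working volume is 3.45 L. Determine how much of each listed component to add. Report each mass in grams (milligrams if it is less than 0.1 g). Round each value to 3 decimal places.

Scale factor relative to 1 L: 3.45.
monopotassium phosphate: 12.6 g/L × 3.45 L = 43.470 g
monosodium phosphate: 95.6 mmol/L × 119.98 g/mol × 3.45 L ÷ 1000 = 39.572 g
biotin: 4.01 µmol/L × 244.3 g/mol × 3.45 L ÷ 1000 = 3.380 mg
potassium sulfate: 0.596 g/L × 3.45 L = 2.056 g

monopotassium phosphate 43.470 g; monosodium phosphate 39.572 g; biotin 3.380 mg; potassium sulfate 2.056 g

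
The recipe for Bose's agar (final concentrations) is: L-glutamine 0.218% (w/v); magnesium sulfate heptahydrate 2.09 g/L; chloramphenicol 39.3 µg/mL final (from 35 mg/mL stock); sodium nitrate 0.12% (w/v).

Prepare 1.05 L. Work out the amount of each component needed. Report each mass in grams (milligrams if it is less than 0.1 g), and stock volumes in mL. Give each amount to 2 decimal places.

Working volume: 1.05 L.
L-glutamine: 0.218 g per 100 mL × 1050 mL ÷ 100 = 2.29 g
magnesium sulfate heptahydrate: 2.09 g/L × 1.05 L = 2.19 g
chloramphenicol: C1V1 = C2V2 → 39.3 µg/mL × 1050 mL ÷ 35000 µg/mL = 1.18 mL
sodium nitrate: 0.12% w/v = 1.2 g/L → 1.2 × 1.05 L = 1.26 g

L-glutamine 2.29 g; magnesium sulfate heptahydrate 2.19 g; chloramphenicol 1.18 mL; sodium nitrate 1.26 g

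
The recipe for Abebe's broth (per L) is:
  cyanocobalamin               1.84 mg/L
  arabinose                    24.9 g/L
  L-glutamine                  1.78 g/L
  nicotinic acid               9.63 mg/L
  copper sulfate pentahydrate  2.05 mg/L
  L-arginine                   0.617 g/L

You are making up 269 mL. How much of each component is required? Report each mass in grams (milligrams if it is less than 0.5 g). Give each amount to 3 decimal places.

cyanocobalamin 0.495 mg; arabinose 6.698 g; L-glutamine 478.820 mg; nicotinic acid 2.590 mg; copper sulfate pentahydrate 0.551 mg; L-arginine 165.973 mg

Target volume = 269 mL = 0.269 L.
cyanocobalamin: 1.84 mg/L × 0.269 L = 0.495 mg
arabinose: 24.9 g/L × 0.269 L = 6.698 g
L-glutamine: 1.78 g/L × 0.269 L = 0.47882 g = 478.820 mg
nicotinic acid: 9.63 mg/L × 0.269 L = 2.590 mg
copper sulfate pentahydrate: 2.05 mg/L × 0.269 L = 0.551 mg
L-arginine: 0.617 g/L × 0.269 L = 0.165973 g = 165.973 mg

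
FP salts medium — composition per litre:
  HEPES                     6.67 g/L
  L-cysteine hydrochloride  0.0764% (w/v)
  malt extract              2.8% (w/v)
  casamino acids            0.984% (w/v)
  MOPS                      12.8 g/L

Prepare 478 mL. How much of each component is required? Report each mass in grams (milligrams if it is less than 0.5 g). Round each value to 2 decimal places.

HEPES 3.19 g; L-cysteine hydrochloride 365.19 mg; malt extract 13.38 g; casamino acids 4.70 g; MOPS 6.12 g

Working volume: 478 mL = 0.478 L.
HEPES: 6.67 g/L × 0.478 L = 3.19 g
L-cysteine hydrochloride: 0.0764 g per 100 mL × 478 mL ÷ 100 = 0.365192 g = 365.19 mg
malt extract: 2.8 g per 100 mL × 478 mL ÷ 100 = 13.38 g
casamino acids: 0.984% w/v = 9.84 g/L → 9.84 × 0.478 L = 4.70 g
MOPS: 12.8 g/L × 0.478 L = 6.12 g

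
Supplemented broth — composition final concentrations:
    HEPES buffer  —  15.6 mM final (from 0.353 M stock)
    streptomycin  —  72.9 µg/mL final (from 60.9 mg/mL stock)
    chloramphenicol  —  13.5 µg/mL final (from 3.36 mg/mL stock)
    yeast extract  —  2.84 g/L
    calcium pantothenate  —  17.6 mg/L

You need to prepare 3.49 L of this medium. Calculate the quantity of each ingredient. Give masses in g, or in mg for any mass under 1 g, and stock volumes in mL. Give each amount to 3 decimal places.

HEPES buffer 154.232 mL; streptomycin 4.178 mL; chloramphenicol 14.022 mL; yeast extract 9.912 g; calcium pantothenate 61.424 mg

Scale factor relative to 1 L: 3.49.
HEPES buffer: dilute stock: 15.6 mM × 3490 mL ÷ 353 mM = 154.232 mL
streptomycin: V = C2·V2/C1 = 72.9 µg/mL × 3490 mL ÷ 60900 µg/mL = 4.178 mL
chloramphenicol: C1V1 = C2V2 → 13.5 µg/mL × 3490 mL ÷ 3360 µg/mL = 14.022 mL
yeast extract: 2.84 g/L × 3.49 L = 9.912 g
calcium pantothenate: 17.6 mg/L × 3.49 L = 61.424 mg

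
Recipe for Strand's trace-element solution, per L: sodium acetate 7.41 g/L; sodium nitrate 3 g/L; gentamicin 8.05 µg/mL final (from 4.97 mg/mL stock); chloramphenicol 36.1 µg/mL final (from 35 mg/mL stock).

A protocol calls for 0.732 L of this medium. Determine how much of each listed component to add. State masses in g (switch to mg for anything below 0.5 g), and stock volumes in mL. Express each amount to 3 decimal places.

sodium acetate 5.424 g; sodium nitrate 2.196 g; gentamicin 1.186 mL; chloramphenicol 0.755 mL

Scale factor relative to 1 L: 0.732.
sodium acetate: 7.41 g/L × 0.732 L = 5.424 g
sodium nitrate: 3 g/L × 0.732 L = 2.196 g
gentamicin: C1V1 = C2V2 → 8.05 µg/mL × 732 mL ÷ 4970 µg/mL = 1.186 mL
chloramphenicol: C1V1 = C2V2 → 36.1 µg/mL × 732 mL ÷ 35000 µg/mL = 0.755 mL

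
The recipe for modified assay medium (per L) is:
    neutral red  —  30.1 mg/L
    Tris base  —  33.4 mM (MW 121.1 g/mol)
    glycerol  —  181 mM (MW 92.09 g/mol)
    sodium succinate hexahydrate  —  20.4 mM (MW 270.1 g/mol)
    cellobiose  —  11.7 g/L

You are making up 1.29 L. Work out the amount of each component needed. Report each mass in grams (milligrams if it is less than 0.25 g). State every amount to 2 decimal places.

Working volume: 1.29 L.
neutral red: 30.1 mg/L × 1.29 L = 38.83 mg
Tris base: 33.4 mmol/L × 121.1 g/mol × 1.29 L ÷ 1000 = 5.22 g
glycerol: 181 mmol/L × 92.09 g/mol × 1.29 L ÷ 1000 = 21.50 g
sodium succinate hexahydrate: 20.4 mmol/L × 270.1 g/mol × 1.29 L ÷ 1000 = 7.11 g
cellobiose: 11.7 g/L × 1.29 L = 15.09 g

neutral red 38.83 mg; Tris base 5.22 g; glycerol 21.50 g; sodium succinate hexahydrate 7.11 g; cellobiose 15.09 g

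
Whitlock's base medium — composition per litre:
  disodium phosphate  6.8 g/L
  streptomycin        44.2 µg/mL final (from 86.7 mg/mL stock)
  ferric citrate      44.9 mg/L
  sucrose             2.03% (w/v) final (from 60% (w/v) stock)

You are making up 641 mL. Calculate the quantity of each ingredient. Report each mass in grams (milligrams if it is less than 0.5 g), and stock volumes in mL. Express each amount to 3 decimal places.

Target volume = 641 mL = 0.641 L.
disodium phosphate: 6.8 g/L × 0.641 L = 4.359 g
streptomycin: V = C2·V2/C1 = 44.2 µg/mL × 641 mL ÷ 86700 µg/mL = 0.327 mL
ferric citrate: 44.9 mg/L × 0.641 L = 28.781 mg
sucrose: dilute stock: 2.03% ÷ 60% × 641 mL = 21.687 mL

disodium phosphate 4.359 g; streptomycin 0.327 mL; ferric citrate 28.781 mg; sucrose 21.687 mL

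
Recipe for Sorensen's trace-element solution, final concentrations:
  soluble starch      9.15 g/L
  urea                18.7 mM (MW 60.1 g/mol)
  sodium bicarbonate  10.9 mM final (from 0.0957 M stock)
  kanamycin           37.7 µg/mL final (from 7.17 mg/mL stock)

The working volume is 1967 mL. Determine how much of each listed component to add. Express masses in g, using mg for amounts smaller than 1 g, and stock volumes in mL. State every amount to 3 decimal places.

soluble starch 17.998 g; urea 2.211 g; sodium bicarbonate 224.037 mL; kanamycin 10.343 mL

Working volume: 1967 mL = 1.967 L.
soluble starch: 9.15 g/L × 1.967 L = 17.998 g
urea: 18.7 mmol/L × 60.1 g/mol × 1.967 L ÷ 1000 = 2.211 g
sodium bicarbonate: dilute stock: 10.9 mM × 1967 mL ÷ 95.7 mM = 224.037 mL
kanamycin: V = C2·V2/C1 = 37.7 µg/mL × 1967 mL ÷ 7170 µg/mL = 10.343 mL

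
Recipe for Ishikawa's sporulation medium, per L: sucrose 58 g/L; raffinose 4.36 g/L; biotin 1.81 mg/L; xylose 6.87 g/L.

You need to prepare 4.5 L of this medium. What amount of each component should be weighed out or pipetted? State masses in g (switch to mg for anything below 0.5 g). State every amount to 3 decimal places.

sucrose 261.000 g; raffinose 19.620 g; biotin 8.145 mg; xylose 30.915 g

Working volume: 4.5 L.
sucrose: 58 g/L × 4.5 L = 261.000 g
raffinose: 4.36 g/L × 4.5 L = 19.620 g
biotin: 1.81 mg/L × 4.5 L = 8.145 mg
xylose: 6.87 g/L × 4.5 L = 30.915 g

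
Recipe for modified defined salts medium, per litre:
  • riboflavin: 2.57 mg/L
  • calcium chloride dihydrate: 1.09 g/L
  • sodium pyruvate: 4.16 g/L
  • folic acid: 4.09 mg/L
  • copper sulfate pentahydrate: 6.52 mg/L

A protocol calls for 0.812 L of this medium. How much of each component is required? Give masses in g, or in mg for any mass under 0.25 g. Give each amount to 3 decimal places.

riboflavin 2.087 mg; calcium chloride dihydrate 0.885 g; sodium pyruvate 3.378 g; folic acid 3.321 mg; copper sulfate pentahydrate 5.294 mg

Scale factor relative to 1 L: 0.812.
riboflavin: 2.57 mg/L × 0.812 L = 2.087 mg
calcium chloride dihydrate: 1.09 g/L × 0.812 L = 0.885 g
sodium pyruvate: 4.16 g/L × 0.812 L = 3.378 g
folic acid: 4.09 mg/L × 0.812 L = 3.321 mg
copper sulfate pentahydrate: 6.52 mg/L × 0.812 L = 5.294 mg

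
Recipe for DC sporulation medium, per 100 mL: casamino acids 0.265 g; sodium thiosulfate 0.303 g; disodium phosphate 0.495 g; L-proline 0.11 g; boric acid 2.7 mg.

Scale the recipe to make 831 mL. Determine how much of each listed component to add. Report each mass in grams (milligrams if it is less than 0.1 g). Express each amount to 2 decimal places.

casamino acids 2.20 g; sodium thiosulfate 2.52 g; disodium phosphate 4.11 g; L-proline 0.91 g; boric acid 22.44 mg

Ratio of target to recipe volume: 831 / 100 = 8.31.
casamino acids: 0.265 g × (831 mL / 100 mL) = 2.20 g
sodium thiosulfate: 0.303 g × (831 mL / 100 mL) = 2.52 g
disodium phosphate: 0.495 g × (831 mL / 100 mL) = 4.11 g
L-proline: 0.11 g × (831 mL / 100 mL) = 0.91 g
boric acid: 2.7 mg × (831 mL / 100 mL) = 22.44 mg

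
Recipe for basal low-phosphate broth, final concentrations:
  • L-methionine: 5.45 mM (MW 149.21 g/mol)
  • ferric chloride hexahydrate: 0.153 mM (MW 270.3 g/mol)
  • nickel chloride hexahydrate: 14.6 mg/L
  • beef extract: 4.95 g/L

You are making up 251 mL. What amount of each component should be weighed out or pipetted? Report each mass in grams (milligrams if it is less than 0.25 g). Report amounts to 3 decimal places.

Scale factor relative to 1 L: 0.251.
L-methionine: 5.45 mmol/L × 149.21 mg/mmol × 0.251 L = 204.112 mg
ferric chloride hexahydrate: 0.153 mmol/L × 270.3 mg/mmol × 0.251 L = 10.380 mg
nickel chloride hexahydrate: 14.6 mg/L × 0.251 L = 3.665 mg
beef extract: 4.95 g/L × 0.251 L = 1.242 g

L-methionine 204.112 mg; ferric chloride hexahydrate 10.380 mg; nickel chloride hexahydrate 3.665 mg; beef extract 1.242 g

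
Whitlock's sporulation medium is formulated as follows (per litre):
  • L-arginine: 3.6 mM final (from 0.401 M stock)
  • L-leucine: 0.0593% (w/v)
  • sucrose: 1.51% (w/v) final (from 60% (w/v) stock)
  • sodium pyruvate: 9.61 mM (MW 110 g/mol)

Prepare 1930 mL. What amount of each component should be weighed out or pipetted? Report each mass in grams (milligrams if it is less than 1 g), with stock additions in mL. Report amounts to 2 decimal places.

L-arginine 17.33 mL; L-leucine 1.14 g; sucrose 48.57 mL; sodium pyruvate 2.04 g

Target volume = 1930 mL = 1.93 L.
L-arginine: dilute stock: 3.6 mM × 1930 mL ÷ 401 mM = 17.33 mL
L-leucine: 0.0593 g per 100 mL × 1930 mL ÷ 100 = 1.14 g
sucrose: dilute stock: 1.51% ÷ 60% × 1930 mL = 48.57 mL
sodium pyruvate: 9.61 mmol/L × 110 g/mol × 1.93 L ÷ 1000 = 2.04 g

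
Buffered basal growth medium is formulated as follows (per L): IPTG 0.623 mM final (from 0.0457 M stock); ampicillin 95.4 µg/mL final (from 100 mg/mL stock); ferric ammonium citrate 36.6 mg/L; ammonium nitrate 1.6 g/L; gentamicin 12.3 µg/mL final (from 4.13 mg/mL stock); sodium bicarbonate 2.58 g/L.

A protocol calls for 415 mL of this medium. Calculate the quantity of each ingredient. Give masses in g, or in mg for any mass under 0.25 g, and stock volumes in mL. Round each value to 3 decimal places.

IPTG 5.657 mL; ampicillin 0.396 mL; ferric ammonium citrate 15.189 mg; ammonium nitrate 0.664 g; gentamicin 1.236 mL; sodium bicarbonate 1.071 g

Scale factor relative to 1 L: 0.415.
IPTG: dilute stock: 0.623 mM × 415 mL ÷ 45.7 mM = 5.657 mL
ampicillin: C1V1 = C2V2 → 95.4 µg/mL × 415 mL ÷ 100000 µg/mL = 0.396 mL
ferric ammonium citrate: 36.6 mg/L × 0.415 L = 15.189 mg
ammonium nitrate: 1.6 g/L × 0.415 L = 0.664 g
gentamicin: V = C2·V2/C1 = 12.3 µg/mL × 415 mL ÷ 4130 µg/mL = 1.236 mL
sodium bicarbonate: 2.58 g/L × 0.415 L = 1.071 g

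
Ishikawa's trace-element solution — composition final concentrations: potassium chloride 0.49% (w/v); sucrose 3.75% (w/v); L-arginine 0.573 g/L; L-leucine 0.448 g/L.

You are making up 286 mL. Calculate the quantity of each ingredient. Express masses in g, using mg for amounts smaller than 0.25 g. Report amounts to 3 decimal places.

Scale factor relative to 1 L: 0.286.
potassium chloride: 0.49 g per 100 mL × 286 mL ÷ 100 = 1.401 g
sucrose: 3.75 g per 100 mL × 286 mL ÷ 100 = 10.725 g
L-arginine: 0.573 g/L × 0.286 L = 0.163878 g = 163.878 mg
L-leucine: 0.448 g/L × 0.286 L = 0.128128 g = 128.128 mg

potassium chloride 1.401 g; sucrose 10.725 g; L-arginine 163.878 mg; L-leucine 128.128 mg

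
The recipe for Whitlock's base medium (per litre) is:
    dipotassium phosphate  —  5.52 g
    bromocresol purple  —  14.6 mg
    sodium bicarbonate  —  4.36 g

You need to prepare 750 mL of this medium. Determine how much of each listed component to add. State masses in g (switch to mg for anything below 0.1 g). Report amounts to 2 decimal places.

Ratio of target to recipe volume: 750 / 1000 = 0.75.
dipotassium phosphate: 5.52 g × (750 mL / 1000 mL) = 4.14 g
bromocresol purple: 14.6 mg × (750 mL / 1000 mL) = 10.95 mg
sodium bicarbonate: 4.36 g × (750 mL / 1000 mL) = 3.27 g

dipotassium phosphate 4.14 g; bromocresol purple 10.95 mg; sodium bicarbonate 3.27 g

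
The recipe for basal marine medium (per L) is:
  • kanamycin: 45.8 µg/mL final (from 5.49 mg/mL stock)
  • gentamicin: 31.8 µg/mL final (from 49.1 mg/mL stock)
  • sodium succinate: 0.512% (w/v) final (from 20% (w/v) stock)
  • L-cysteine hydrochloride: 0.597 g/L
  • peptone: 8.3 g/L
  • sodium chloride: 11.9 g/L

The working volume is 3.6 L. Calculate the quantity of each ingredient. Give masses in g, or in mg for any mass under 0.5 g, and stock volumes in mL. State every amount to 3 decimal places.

kanamycin 30.033 mL; gentamicin 2.332 mL; sodium succinate 92.160 mL; L-cysteine hydrochloride 2.149 g; peptone 29.880 g; sodium chloride 42.840 g

Working volume: 3.6 L.
kanamycin: C1V1 = C2V2 → 45.8 µg/mL × 3600 mL ÷ 5490 µg/mL = 30.033 mL
gentamicin: V = C2·V2/C1 = 31.8 µg/mL × 3600 mL ÷ 49100 µg/mL = 2.332 mL
sodium succinate: dilute stock: 0.512% ÷ 20% × 3600 mL = 92.160 mL
L-cysteine hydrochloride: 0.597 g/L × 3.6 L = 2.149 g
peptone: 8.3 g/L × 3.6 L = 29.880 g
sodium chloride: 11.9 g/L × 3.6 L = 42.840 g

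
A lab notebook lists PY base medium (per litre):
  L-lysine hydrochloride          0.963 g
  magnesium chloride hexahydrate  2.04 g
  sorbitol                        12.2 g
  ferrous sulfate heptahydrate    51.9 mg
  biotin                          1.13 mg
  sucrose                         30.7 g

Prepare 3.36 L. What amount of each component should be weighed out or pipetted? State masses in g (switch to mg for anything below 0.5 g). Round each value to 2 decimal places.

Ratio of target to recipe volume: 3360 / 1000 = 3.36.
L-lysine hydrochloride: 0.963 g × (3360 mL / 1000 mL) = 3.24 g
magnesium chloride hexahydrate: 2.04 g × (3360 mL / 1000 mL) = 6.85 g
sorbitol: 12.2 g × (3360 mL / 1000 mL) = 40.99 g
ferrous sulfate heptahydrate: 51.9 mg × (3360 mL / 1000 mL) = 174.38 mg
biotin: 1.13 mg × (3360 mL / 1000 mL) = 3.80 mg
sucrose: 30.7 g × (3360 mL / 1000 mL) = 103.15 g

L-lysine hydrochloride 3.24 g; magnesium chloride hexahydrate 6.85 g; sorbitol 40.99 g; ferrous sulfate heptahydrate 174.38 mg; biotin 3.80 mg; sucrose 103.15 g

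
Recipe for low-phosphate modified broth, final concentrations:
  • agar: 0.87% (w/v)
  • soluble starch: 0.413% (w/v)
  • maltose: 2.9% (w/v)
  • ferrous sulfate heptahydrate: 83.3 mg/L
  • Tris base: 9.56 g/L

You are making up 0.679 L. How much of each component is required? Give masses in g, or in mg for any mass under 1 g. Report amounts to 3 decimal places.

agar 5.907 g; soluble starch 2.804 g; maltose 19.691 g; ferrous sulfate heptahydrate 56.561 mg; Tris base 6.491 g

Scale factor relative to 1 L: 0.679.
agar: 0.87 g per 100 mL × 679 mL ÷ 100 = 5.907 g
soluble starch: 0.413% w/v = 4.13 g/L → 4.13 × 0.679 L = 2.804 g
maltose: 2.9 g per 100 mL × 679 mL ÷ 100 = 19.691 g
ferrous sulfate heptahydrate: 83.3 mg/L × 0.679 L = 56.561 mg
Tris base: 9.56 g/L × 0.679 L = 6.491 g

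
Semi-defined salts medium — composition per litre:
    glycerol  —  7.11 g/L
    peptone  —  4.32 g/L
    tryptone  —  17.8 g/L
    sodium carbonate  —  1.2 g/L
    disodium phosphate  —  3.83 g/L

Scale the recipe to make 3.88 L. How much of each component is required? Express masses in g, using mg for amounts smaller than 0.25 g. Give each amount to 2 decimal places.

Scale factor relative to 1 L: 3.88.
glycerol: 7.11 g/L × 3.88 L = 27.59 g
peptone: 4.32 g/L × 3.88 L = 16.76 g
tryptone: 17.8 g/L × 3.88 L = 69.06 g
sodium carbonate: 1.2 g/L × 3.88 L = 4.66 g
disodium phosphate: 3.83 g/L × 3.88 L = 14.86 g

glycerol 27.59 g; peptone 16.76 g; tryptone 69.06 g; sodium carbonate 4.66 g; disodium phosphate 14.86 g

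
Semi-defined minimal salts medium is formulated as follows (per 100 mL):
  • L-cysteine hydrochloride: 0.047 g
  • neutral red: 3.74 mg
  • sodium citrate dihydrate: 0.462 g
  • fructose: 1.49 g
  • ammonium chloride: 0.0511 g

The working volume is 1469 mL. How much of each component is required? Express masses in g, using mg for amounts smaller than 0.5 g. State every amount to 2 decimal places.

Ratio of target to recipe volume: 1469 / 100 = 14.69.
L-cysteine hydrochloride: 0.047 g × (1469 mL / 100 mL) = 0.69 g
neutral red: 3.74 mg × (1469 mL / 100 mL) = 54.94 mg
sodium citrate dihydrate: 0.462 g × (1469 mL / 100 mL) = 6.79 g
fructose: 1.49 g × (1469 mL / 100 mL) = 21.89 g
ammonium chloride: 0.0511 g × (1469 mL / 100 mL) = 0.75 g

L-cysteine hydrochloride 0.69 g; neutral red 54.94 mg; sodium citrate dihydrate 6.79 g; fructose 21.89 g; ammonium chloride 0.75 g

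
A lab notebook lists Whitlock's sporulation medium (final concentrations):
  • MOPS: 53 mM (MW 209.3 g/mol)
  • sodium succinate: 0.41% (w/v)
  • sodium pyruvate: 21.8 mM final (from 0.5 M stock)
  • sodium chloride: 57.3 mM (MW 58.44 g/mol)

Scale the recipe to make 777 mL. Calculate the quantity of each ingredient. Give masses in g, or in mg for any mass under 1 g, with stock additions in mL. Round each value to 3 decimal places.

Scale factor relative to 1 L: 0.777.
MOPS: 53 mmol/L × 209.3 g/mol × 0.777 L ÷ 1000 = 8.619 g
sodium succinate: 0.41 g per 100 mL × 777 mL ÷ 100 = 3.186 g
sodium pyruvate: dilute stock: 21.8 mM × 777 mL ÷ 500 mM = 33.877 mL
sodium chloride: 57.3 mmol/L × 58.44 g/mol × 0.777 L ÷ 1000 = 2.602 g

MOPS 8.619 g; sodium succinate 3.186 g; sodium pyruvate 33.877 mL; sodium chloride 2.602 g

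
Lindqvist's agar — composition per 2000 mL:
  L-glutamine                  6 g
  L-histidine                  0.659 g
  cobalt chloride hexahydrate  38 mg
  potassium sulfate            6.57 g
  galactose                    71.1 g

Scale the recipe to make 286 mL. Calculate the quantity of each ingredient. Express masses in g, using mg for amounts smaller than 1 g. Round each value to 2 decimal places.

Ratio of target to recipe volume: 286 / 2000 = 0.143.
L-glutamine: 6 g × (286 mL / 2000 mL) = 0.858 g = 858.00 mg
L-histidine: 0.659 g × (286 mL / 2000 mL) = 0.094237 g = 94.24 mg
cobalt chloride hexahydrate: 38 mg × (286 mL / 2000 mL) = 5.43 mg
potassium sulfate: 6.57 g × (286 mL / 2000 mL) = 0.93951 g = 939.51 mg
galactose: 71.1 g × (286 mL / 2000 mL) = 10.17 g

L-glutamine 858.00 mg; L-histidine 94.24 mg; cobalt chloride hexahydrate 5.43 mg; potassium sulfate 939.51 mg; galactose 10.17 g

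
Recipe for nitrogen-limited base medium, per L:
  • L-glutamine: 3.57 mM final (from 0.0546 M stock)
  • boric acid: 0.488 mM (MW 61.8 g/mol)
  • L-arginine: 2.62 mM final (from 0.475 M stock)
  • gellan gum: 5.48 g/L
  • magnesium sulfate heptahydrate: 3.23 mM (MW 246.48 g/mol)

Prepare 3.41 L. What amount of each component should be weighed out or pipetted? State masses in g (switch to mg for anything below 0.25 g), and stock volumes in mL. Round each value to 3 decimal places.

Scale factor relative to 1 L: 3.41.
L-glutamine: dilute stock: 3.57 mM × 3410 mL ÷ 54.6 mM = 222.962 mL
boric acid: 0.488 mmol/L × 61.8 mg/mmol × 3.41 L = 102.840 mg
L-arginine: dilute stock: 2.62 mM × 3410 mL ÷ 475 mM = 18.809 mL
gellan gum: 5.48 g/L × 3.41 L = 18.687 g
magnesium sulfate heptahydrate: 3.23 mmol/L × 246.48 g/mol × 3.41 L ÷ 1000 = 2.715 g

L-glutamine 222.962 mL; boric acid 102.840 mg; L-arginine 18.809 mL; gellan gum 18.687 g; magnesium sulfate heptahydrate 2.715 g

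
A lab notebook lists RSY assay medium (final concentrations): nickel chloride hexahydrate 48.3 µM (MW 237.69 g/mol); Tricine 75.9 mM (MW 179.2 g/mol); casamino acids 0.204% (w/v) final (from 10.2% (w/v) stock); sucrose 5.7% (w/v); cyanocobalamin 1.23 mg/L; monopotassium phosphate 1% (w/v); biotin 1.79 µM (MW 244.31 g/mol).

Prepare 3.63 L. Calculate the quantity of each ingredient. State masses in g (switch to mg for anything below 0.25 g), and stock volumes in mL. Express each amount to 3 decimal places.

Working volume: 3.63 L.
nickel chloride hexahydrate: 48.3 µmol/L × 237.69 g/mol × 3.63 L ÷ 1000 = 41.674 mg
Tricine: 75.9 mmol/L × 179.2 g/mol × 3.63 L ÷ 1000 = 49.373 g
casamino acids: dilute stock: 0.204% ÷ 10.2% × 3630 mL = 72.600 mL
sucrose: 5.7 g per 100 mL × 3630 mL ÷ 100 = 206.910 g
cyanocobalamin: 1.23 mg/L × 3.63 L = 4.465 mg
monopotassium phosphate: 1 g per 100 mL × 3630 mL ÷ 100 = 36.300 g
biotin: 1.79 µmol/L × 244.31 g/mol × 3.63 L ÷ 1000 = 1.587 mg

nickel chloride hexahydrate 41.674 mg; Tricine 49.373 g; casamino acids 72.600 mL; sucrose 206.910 g; cyanocobalamin 4.465 mg; monopotassium phosphate 36.300 g; biotin 1.587 mg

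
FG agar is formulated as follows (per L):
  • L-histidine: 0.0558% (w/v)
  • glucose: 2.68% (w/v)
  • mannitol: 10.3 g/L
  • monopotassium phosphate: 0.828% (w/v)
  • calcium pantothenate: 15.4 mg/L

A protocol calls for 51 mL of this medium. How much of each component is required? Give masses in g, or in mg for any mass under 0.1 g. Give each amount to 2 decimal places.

L-histidine 28.46 mg; glucose 1.37 g; mannitol 0.53 g; monopotassium phosphate 0.42 g; calcium pantothenate 0.79 mg

Working volume: 51 mL = 0.051 L.
L-histidine: 0.0558 g per 100 mL × 51 mL ÷ 100 = 0.028458 g = 28.46 mg
glucose: 2.68 g per 100 mL × 51 mL ÷ 100 = 1.37 g
mannitol: 10.3 g/L × 0.051 L = 0.53 g
monopotassium phosphate: 0.828% w/v = 8.28 g/L → 8.28 × 0.051 L = 0.42 g
calcium pantothenate: 15.4 mg/L × 0.051 L = 0.79 mg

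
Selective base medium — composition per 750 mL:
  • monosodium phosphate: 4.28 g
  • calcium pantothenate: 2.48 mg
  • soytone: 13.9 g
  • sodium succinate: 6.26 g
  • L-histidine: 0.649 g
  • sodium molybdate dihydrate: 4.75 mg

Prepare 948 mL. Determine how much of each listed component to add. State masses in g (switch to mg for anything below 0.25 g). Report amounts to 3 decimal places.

Scale factor = 948 mL / 750 mL = 1.264.
monosodium phosphate: 4.28 g × (948 mL / 750 mL) = 5.410 g
calcium pantothenate: 2.48 mg × (948 mL / 750 mL) = 3.135 mg
soytone: 13.9 g × (948 mL / 750 mL) = 17.570 g
sodium succinate: 6.26 g × (948 mL / 750 mL) = 7.913 g
L-histidine: 0.649 g × (948 mL / 750 mL) = 0.820 g
sodium molybdate dihydrate: 4.75 mg × (948 mL / 750 mL) = 6.004 mg

monosodium phosphate 5.410 g; calcium pantothenate 3.135 mg; soytone 17.570 g; sodium succinate 7.913 g; L-histidine 0.820 g; sodium molybdate dihydrate 6.004 mg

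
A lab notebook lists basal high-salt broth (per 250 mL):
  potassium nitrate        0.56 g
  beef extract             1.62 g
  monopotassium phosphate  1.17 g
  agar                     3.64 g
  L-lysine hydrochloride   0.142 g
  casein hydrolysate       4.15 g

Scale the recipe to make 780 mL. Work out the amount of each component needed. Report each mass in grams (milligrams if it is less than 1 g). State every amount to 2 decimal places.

Scale factor = 780 mL / 250 mL = 3.12.
potassium nitrate: 0.56 g × (780 mL / 250 mL) = 1.75 g
beef extract: 1.62 g × (780 mL / 250 mL) = 5.05 g
monopotassium phosphate: 1.17 g × (780 mL / 250 mL) = 3.65 g
agar: 3.64 g × (780 mL / 250 mL) = 11.36 g
L-lysine hydrochloride: 0.142 g × (780 mL / 250 mL) = 0.44304 g = 443.04 mg
casein hydrolysate: 4.15 g × (780 mL / 250 mL) = 12.95 g

potassium nitrate 1.75 g; beef extract 5.05 g; monopotassium phosphate 3.65 g; agar 11.36 g; L-lysine hydrochloride 443.04 mg; casein hydrolysate 12.95 g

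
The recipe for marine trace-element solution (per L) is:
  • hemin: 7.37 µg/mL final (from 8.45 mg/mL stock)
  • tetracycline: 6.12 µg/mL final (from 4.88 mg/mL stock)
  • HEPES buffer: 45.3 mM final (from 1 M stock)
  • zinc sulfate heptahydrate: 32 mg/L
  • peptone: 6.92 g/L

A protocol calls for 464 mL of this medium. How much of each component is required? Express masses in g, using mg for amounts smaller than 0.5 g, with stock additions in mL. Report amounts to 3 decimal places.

hemin 0.405 mL; tetracycline 0.582 mL; HEPES buffer 21.019 mL; zinc sulfate heptahydrate 14.848 mg; peptone 3.211 g

Scale factor relative to 1 L: 0.464.
hemin: C1V1 = C2V2 → 7.37 µg/mL × 464 mL ÷ 8450 µg/mL = 0.405 mL
tetracycline: V = C2·V2/C1 = 6.12 µg/mL × 464 mL ÷ 4880 µg/mL = 0.582 mL
HEPES buffer: C1V1 = C2V2 → 45.3 mM × 464 mL ÷ 1000 mM = 21.019 mL
zinc sulfate heptahydrate: 32 mg/L × 0.464 L = 14.848 mg
peptone: 6.92 g/L × 0.464 L = 3.211 g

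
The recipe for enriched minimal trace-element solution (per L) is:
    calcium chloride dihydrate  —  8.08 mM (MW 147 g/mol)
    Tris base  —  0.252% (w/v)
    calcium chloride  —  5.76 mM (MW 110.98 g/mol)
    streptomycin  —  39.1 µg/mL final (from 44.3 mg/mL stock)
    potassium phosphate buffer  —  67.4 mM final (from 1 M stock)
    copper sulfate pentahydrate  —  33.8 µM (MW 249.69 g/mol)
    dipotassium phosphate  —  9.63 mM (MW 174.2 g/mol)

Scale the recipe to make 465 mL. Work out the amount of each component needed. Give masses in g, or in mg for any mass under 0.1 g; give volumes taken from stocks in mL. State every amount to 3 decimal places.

Scale factor relative to 1 L: 0.465.
calcium chloride dihydrate: 8.08 mmol/L × 147 g/mol × 0.465 L ÷ 1000 = 0.552 g
Tris base: 0.252% w/v = 2.52 g/L → 2.52 × 0.465 L = 1.172 g
calcium chloride: 5.76 mmol/L × 110.98 g/mol × 0.465 L ÷ 1000 = 0.297 g
streptomycin: C1V1 = C2V2 → 39.1 µg/mL × 465 mL ÷ 44300 µg/mL = 0.410 mL
potassium phosphate buffer: C1V1 = C2V2 → 67.4 mM × 465 mL ÷ 1000 mM = 31.341 mL
copper sulfate pentahydrate: 33.8 µmol/L × 249.69 g/mol × 0.465 L ÷ 1000 = 3.924 mg
dipotassium phosphate: 9.63 mmol/L × 174.2 g/mol × 0.465 L ÷ 1000 = 0.780 g

calcium chloride dihydrate 0.552 g; Tris base 1.172 g; calcium chloride 0.297 g; streptomycin 0.410 mL; potassium phosphate buffer 31.341 mL; copper sulfate pentahydrate 3.924 mg; dipotassium phosphate 0.780 g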